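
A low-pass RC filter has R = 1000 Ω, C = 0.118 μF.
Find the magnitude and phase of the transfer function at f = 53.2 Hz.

Step 1 — Angular frequency: ω = 2π·53.2 = 334.3 rad/s.
Step 2 — Transfer function: H(jω) = 1/(1 + jωRC).
Step 3 — Denominator: 1 + jωRC = 1 + j·334.3·1000·1.18e-07 = 1 + j0.03944.
Step 4 — H = 0.9984 - j0.03938.
Step 5 — Magnitude: |H| = 0.9992 (-0.0 dB); phase: φ = -2.3°.

|H| = 0.9992 (-0.0 dB), φ = -2.3°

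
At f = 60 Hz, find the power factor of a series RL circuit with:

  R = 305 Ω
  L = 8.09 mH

Step 1 — Angular frequency: ω = 2π·f = 2π·60 = 377 rad/s.
Step 2 — Component impedances:
  R: Z = R = 305 Ω
  L: Z = jωL = j·377·0.00809 = 0 + j3.05 Ω
Step 3 — Series combination: Z_total = R + L = 305 + j3.05 Ω = 305∠0.6° Ω.
Step 4 — Power factor: PF = cos(φ) = Re(Z)/|Z| = 305/305 = 1.
Step 5 — Type: Im(Z) = 3.05 ⇒ lagging (phase φ = 0.6°).

PF = 1 (lagging, φ = 0.6°)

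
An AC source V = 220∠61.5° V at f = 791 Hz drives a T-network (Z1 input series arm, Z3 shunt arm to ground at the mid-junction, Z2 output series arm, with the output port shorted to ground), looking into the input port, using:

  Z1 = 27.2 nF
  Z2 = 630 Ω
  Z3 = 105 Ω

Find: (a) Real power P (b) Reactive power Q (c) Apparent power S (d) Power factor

Step 1 — Angular frequency: ω = 2π·f = 2π·791 = 4970 rad/s.
Step 2 — Component impedances:
  Z1: Z = 1/(jωC) = -j/(ω·C) = 0 - j7397 Ω
  Z2: Z = R = 630 Ω
  Z3: Z = R = 105 Ω
Step 3 — With the output port shorted to ground, the output series arm Z2 runs from the junction to ground; the shunt arm Z3 also runs from the junction to ground. They appear in parallel: Z3 || Z2 = 90 Ω.
Step 4 — Series with input arm Z1: Z_in = Z1 + (Z3 || Z2) = 90 - j7397 Ω = 7398∠-89.3° Ω.
Step 5 — Source phasor: V = 220∠61.5° V = 105 + j193.3 V.
Step 6 — Current: I = V / Z = -0.02596 + j0.01451 A = 0.02974∠150.8° A.
Step 7 — Complex power: S = V·I* = 0.07959 - j6.542 VA.
Step 8 — Real power: P = Re(S) = 0.07959 W.
Step 9 — Reactive power: Q = Im(S) = -6.542 VAR.
Step 10 — Apparent power: |S| = 6.542 VA.
Step 11 — Power factor: PF = P/|S| = 0.01217 (leading).

(a) P = 0.07959 W  (b) Q = -6.542 VAR  (c) S = 6.542 VA  (d) PF = 0.01217 (leading)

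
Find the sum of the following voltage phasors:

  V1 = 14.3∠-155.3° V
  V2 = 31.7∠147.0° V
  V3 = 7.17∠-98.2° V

Step 1 — Convert each phasor to rectangular form:
  V1 = 14.3·(cos(-155.3°) + j·sin(-155.3°)) = -12.99 - j5.975 V
  V2 = 31.7·(cos(147.0°) + j·sin(147.0°)) = -26.59 + j17.27 V
  V3 = 7.17·(cos(-98.2°) + j·sin(-98.2°)) = -1.023 - j7.097 V
Step 2 — Sum components: V_total = -40.6 + j4.193 V.
Step 3 — Convert to polar: |V_total| = 40.82 V, ∠V_total = 174.1°.

V_total = 40.82∠174.1° V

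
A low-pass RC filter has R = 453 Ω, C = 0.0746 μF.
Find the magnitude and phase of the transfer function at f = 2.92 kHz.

Step 1 — Angular frequency: ω = 2π·2920 = 1.835e+04 rad/s.
Step 2 — Transfer function: H(jω) = 1/(1 + jωRC).
Step 3 — Denominator: 1 + jωRC = 1 + j·1.835e+04·453·7.46e-08 = 1 + j0.62.
Step 4 — H = 0.7223 - j0.4479.
Step 5 — Magnitude: |H| = 0.8499 (-1.4 dB); phase: φ = -31.8°.

|H| = 0.8499 (-1.4 dB), φ = -31.8°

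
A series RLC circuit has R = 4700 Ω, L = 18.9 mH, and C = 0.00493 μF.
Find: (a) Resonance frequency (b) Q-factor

Step 1 — Resonance condition Im(Z)=0 gives ω₀ = 1/√(LC).
Step 2 — ω₀ = 1/√(0.0189·4.93e-09) = 1.036e+05 rad/s.
Step 3 — f₀ = ω₀/(2π) = 1.649e+04 Hz.
Step 4 — Series Q: Q = ω₀L/R = 1.036e+05·0.0189/4700 = 0.4166.

(a) f₀ = 1.649e+04 Hz  (b) Q = 0.4166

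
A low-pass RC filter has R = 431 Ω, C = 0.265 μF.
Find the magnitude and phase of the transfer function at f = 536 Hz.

Step 1 — Angular frequency: ω = 2π·536 = 3368 rad/s.
Step 2 — Transfer function: H(jω) = 1/(1 + jωRC).
Step 3 — Denominator: 1 + jωRC = 1 + j·3368·431·2.65e-07 = 1 + j0.3847.
Step 4 — H = 0.8711 - j0.3351.
Step 5 — Magnitude: |H| = 0.9333 (-0.6 dB); phase: φ = -21.0°.

|H| = 0.9333 (-0.6 dB), φ = -21.0°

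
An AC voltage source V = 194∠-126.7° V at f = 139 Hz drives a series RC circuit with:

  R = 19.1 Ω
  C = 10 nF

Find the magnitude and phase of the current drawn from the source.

Step 1 — Angular frequency: ω = 2π·f = 2π·139 = 873.4 rad/s.
Step 2 — Component impedances:
  R: Z = R = 19.1 Ω
  C: Z = 1/(jωC) = -j/(ω·C) = 0 - j1.145e+05 Ω
Step 3 — Series combination: Z_total = R + C = 19.1 - j1.145e+05 Ω = 1.145e+05∠-90.0° Ω.
Step 4 — Source phasor: V = 194∠-126.7° V = -115.9 - j155.5 V.
Step 5 — Ohm's law: I = V / Z_total = (-115.9 - j155.5) / (19.1 - j1.145e+05) = 0.001358 - j0.001013 A.
Step 6 — Convert to polar: |I| = 0.001694 A, ∠I = -36.7°.

I = 0.001694∠-36.7° A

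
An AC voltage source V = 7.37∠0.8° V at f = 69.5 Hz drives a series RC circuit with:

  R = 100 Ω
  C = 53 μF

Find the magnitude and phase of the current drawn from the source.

Step 1 — Angular frequency: ω = 2π·f = 2π·69.5 = 436.7 rad/s.
Step 2 — Component impedances:
  R: Z = R = 100 Ω
  C: Z = 1/(jωC) = -j/(ω·C) = 0 - j43.21 Ω
Step 3 — Series combination: Z_total = R + C = 100 - j43.21 Ω = 108.9∠-23.4° Ω.
Step 4 — Source phasor: V = 7.37∠0.8° V = 7.369 + j0.1029 V.
Step 5 — Ohm's law: I = V / Z_total = (7.369 + j0.1029) / (100 - j43.21) = 0.06172 + j0.0277 A.
Step 6 — Convert to polar: |I| = 0.06765 A, ∠I = 24.2°.

I = 0.06765∠24.2° A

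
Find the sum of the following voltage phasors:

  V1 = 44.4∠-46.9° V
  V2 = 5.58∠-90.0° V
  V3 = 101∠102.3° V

Step 1 — Convert each phasor to rectangular form:
  V1 = 44.4·(cos(-46.9°) + j·sin(-46.9°)) = 30.34 - j32.42 V
  V2 = 5.58·(cos(-90.0°) + j·sin(-90.0°)) = 0 - j5.58 V
  V3 = 101·(cos(102.3°) + j·sin(102.3°)) = -21.52 + j98.68 V
Step 2 — Sum components: V_total = 8.821 + j60.68 V.
Step 3 — Convert to polar: |V_total| = 61.32 V, ∠V_total = 81.7°.

V_total = 61.32∠81.7° V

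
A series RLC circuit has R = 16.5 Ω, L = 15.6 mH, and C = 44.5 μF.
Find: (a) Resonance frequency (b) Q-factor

Step 1 — Resonance condition Im(Z)=0 gives ω₀ = 1/√(LC).
Step 2 — ω₀ = 1/√(0.0156·4.45e-05) = 1200 rad/s.
Step 3 — f₀ = ω₀/(2π) = 191 Hz.
Step 4 — Series Q: Q = ω₀L/R = 1200·0.0156/16.5 = 1.135.

(a) f₀ = 191 Hz  (b) Q = 1.135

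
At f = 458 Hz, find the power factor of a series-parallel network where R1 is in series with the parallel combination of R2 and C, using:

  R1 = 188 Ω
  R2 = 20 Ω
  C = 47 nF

Step 1 — Angular frequency: ω = 2π·f = 2π·458 = 2878 rad/s.
Step 2 — Component impedances:
  R1: Z = R = 188 Ω
  R2: Z = R = 20 Ω
  C: Z = 1/(jωC) = -j/(ω·C) = 0 - j7394 Ω
Step 3 — Parallel branch: R2 || C = 1/(1/R2 + 1/C) = 20 - j0.0541 Ω.
Step 4 — Series with R1: Z_total = R1 + (R2 || C) = 208 - j0.0541 Ω = 208∠-0.0° Ω.
Step 5 — Power factor: PF = cos(φ) = Re(Z)/|Z| = 208/208 = 1.
Step 6 — Type: Im(Z) = -0.0541 ⇒ leading (phase φ = -0.0°).

PF = 1 (leading, φ = -0.0°)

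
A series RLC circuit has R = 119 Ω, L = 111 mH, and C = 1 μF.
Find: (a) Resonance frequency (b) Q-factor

Step 1 — Resonance condition Im(Z)=0 gives ω₀ = 1/√(LC).
Step 2 — ω₀ = 1/√(0.111·1e-06) = 3002 rad/s.
Step 3 — f₀ = ω₀/(2π) = 477.7 Hz.
Step 4 — Series Q: Q = ω₀L/R = 3002·0.111/119 = 2.8.

(a) f₀ = 477.7 Hz  (b) Q = 2.8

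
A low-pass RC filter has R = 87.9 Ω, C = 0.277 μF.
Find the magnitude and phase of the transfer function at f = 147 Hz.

Step 1 — Angular frequency: ω = 2π·147 = 923.6 rad/s.
Step 2 — Transfer function: H(jω) = 1/(1 + jωRC).
Step 3 — Denominator: 1 + jωRC = 1 + j·923.6·87.9·2.77e-07 = 1 + j0.02249.
Step 4 — H = 0.9995 - j0.02248.
Step 5 — Magnitude: |H| = 0.9997 (-0.0 dB); phase: φ = -1.3°.

|H| = 0.9997 (-0.0 dB), φ = -1.3°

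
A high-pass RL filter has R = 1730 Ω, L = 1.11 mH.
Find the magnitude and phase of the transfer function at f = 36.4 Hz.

Step 1 — Angular frequency: ω = 2π·36.4 = 228.7 rad/s.
Step 2 — Transfer function: H(jω) = jωL/(R + jωL).
Step 3 — Numerator jωL = j·0.2539; denominator R + jωL = 1730 + j0.2539.
Step 4 — H = 2.153e-08 + j0.0001467.
Step 5 — Magnitude: |H| = 0.0001467 (-76.7 dB); phase: φ = 90.0°.

|H| = 0.0001467 (-76.7 dB), φ = 90.0°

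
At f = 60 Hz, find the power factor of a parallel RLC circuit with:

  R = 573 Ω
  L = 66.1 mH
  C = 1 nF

Step 1 — Angular frequency: ω = 2π·f = 2π·60 = 377 rad/s.
Step 2 — Component impedances:
  R: Z = R = 573 Ω
  L: Z = jωL = j·377·0.0661 = 0 + j24.92 Ω
  C: Z = 1/(jωC) = -j/(ω·C) = 0 - j2.653e+06 Ω
Step 3 — Parallel combination: 1/Z_total = 1/R + 1/L + 1/C; Z_total = 1.082 + j24.87 Ω = 24.9∠87.5° Ω.
Step 4 — Power factor: PF = cos(φ) = Re(Z)/|Z| = 1.082/24.9 = 0.04345.
Step 5 — Type: Im(Z) = 24.87 ⇒ lagging (phase φ = 87.5°).

PF = 0.04345 (lagging, φ = 87.5°)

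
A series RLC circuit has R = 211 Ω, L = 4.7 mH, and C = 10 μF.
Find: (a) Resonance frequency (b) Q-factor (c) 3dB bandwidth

Step 1 — Resonance: ω₀ = 1/√(LC) = 1/√(0.0047·1e-05) = 4613 rad/s.
Step 2 — f₀ = ω₀/(2π) = 734.1 Hz.
Step 3 — Series Q: Q = ω₀L/R = 4613·0.0047/211 = 0.1027.
Step 4 — Bandwidth: Δω = ω₀/Q = 4.489e+04 rad/s; BW = Δω/(2π) = 7145 Hz.

(a) f₀ = 734.1 Hz  (b) Q = 0.1027  (c) BW = 7145 Hz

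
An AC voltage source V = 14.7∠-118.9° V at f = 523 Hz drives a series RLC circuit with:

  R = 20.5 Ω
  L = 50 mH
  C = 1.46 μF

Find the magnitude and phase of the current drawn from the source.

Step 1 — Angular frequency: ω = 2π·f = 2π·523 = 3286 rad/s.
Step 2 — Component impedances:
  R: Z = R = 20.5 Ω
  L: Z = jωL = j·3286·0.05 = 0 + j164.3 Ω
  C: Z = 1/(jωC) = -j/(ω·C) = 0 - j208.4 Ω
Step 3 — Series combination: Z_total = R + L + C = 20.5 - j44.13 Ω = 48.66∠-65.1° Ω.
Step 4 — Source phasor: V = 14.7∠-118.9° V = -7.104 - j12.87 V.
Step 5 — Ohm's law: I = V / Z_total = (-7.104 - j12.87) / (20.5 - j44.13) = 0.1784 - j0.2439 A.
Step 6 — Convert to polar: |I| = 0.3021 A, ∠I = -53.8°.

I = 0.3021∠-53.8° A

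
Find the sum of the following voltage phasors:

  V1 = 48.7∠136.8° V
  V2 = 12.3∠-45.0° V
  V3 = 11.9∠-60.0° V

Step 1 — Convert each phasor to rectangular form:
  V1 = 48.7·(cos(136.8°) + j·sin(136.8°)) = -35.5 + j33.34 V
  V2 = 12.3·(cos(-45.0°) + j·sin(-45.0°)) = 8.697 - j8.697 V
  V3 = 11.9·(cos(-60.0°) + j·sin(-60.0°)) = 5.95 - j10.31 V
Step 2 — Sum components: V_total = -20.85 + j14.33 V.
Step 3 — Convert to polar: |V_total| = 25.3 V, ∠V_total = 145.5°.

V_total = 25.3∠145.5° V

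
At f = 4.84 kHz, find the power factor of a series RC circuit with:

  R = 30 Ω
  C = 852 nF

Step 1 — Angular frequency: ω = 2π·f = 2π·4840 = 3.041e+04 rad/s.
Step 2 — Component impedances:
  R: Z = R = 30 Ω
  C: Z = 1/(jωC) = -j/(ω·C) = 0 - j38.6 Ω
Step 3 — Series combination: Z_total = R + C = 30 - j38.6 Ω = 48.88∠-52.1° Ω.
Step 4 — Power factor: PF = cos(φ) = Re(Z)/|Z| = 30/48.88 = 0.6137.
Step 5 — Type: Im(Z) = -38.6 ⇒ leading (phase φ = -52.1°).

PF = 0.6137 (leading, φ = -52.1°)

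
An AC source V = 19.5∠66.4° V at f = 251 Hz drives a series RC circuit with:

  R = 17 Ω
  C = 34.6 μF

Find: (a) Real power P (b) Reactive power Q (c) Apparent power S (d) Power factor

Step 1 — Angular frequency: ω = 2π·f = 2π·251 = 1577 rad/s.
Step 2 — Component impedances:
  R: Z = R = 17 Ω
  C: Z = 1/(jωC) = -j/(ω·C) = 0 - j18.33 Ω
Step 3 — Series combination: Z_total = R + C = 17 - j18.33 Ω = 25∠-47.1° Ω.
Step 4 — Source phasor: V = 19.5∠66.4° V = 7.807 + j17.87 V.
Step 5 — Current: I = V / Z = -0.3117 + j0.7151 A = 0.7801∠113.5° A.
Step 6 — Complex power: S = V·I* = 10.35 - j11.15 VA.
Step 7 — Real power: P = Re(S) = 10.35 W.
Step 8 — Reactive power: Q = Im(S) = -11.15 VAR.
Step 9 — Apparent power: |S| = 15.21 VA.
Step 10 — Power factor: PF = P/|S| = 0.6801 (leading).

(a) P = 10.35 W  (b) Q = -11.15 VAR  (c) S = 15.21 VA  (d) PF = 0.6801 (leading)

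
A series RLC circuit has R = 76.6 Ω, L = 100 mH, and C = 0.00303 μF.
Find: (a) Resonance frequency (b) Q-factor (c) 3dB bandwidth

Step 1 — Resonance condition Im(Z)=0 gives ω₀ = 1/√(LC).
Step 2 — ω₀ = 1/√(0.1·3.03e-09) = 5.745e+04 rad/s.
Step 3 — f₀ = ω₀/(2π) = 9143 Hz.
Step 4 — Series Q: Q = ω₀L/R = 5.745e+04·0.1/76.6 = 75.
Step 5 — 3dB bandwidth: Δω = ω₀/Q = 766 rad/s; BW = Δω/(2π) = 121.9 Hz.

(a) f₀ = 9143 Hz  (b) Q = 75  (c) BW = 121.9 Hz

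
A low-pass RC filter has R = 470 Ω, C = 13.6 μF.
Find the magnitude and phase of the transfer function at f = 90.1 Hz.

Step 1 — Angular frequency: ω = 2π·90.1 = 566.1 rad/s.
Step 2 — Transfer function: H(jω) = 1/(1 + jωRC).
Step 3 — Denominator: 1 + jωRC = 1 + j·566.1·470·1.36e-05 = 1 + j3.619.
Step 4 — H = 0.07095 - j0.2567.
Step 5 — Magnitude: |H| = 0.2664 (-11.5 dB); phase: φ = -74.6°.

|H| = 0.2664 (-11.5 dB), φ = -74.6°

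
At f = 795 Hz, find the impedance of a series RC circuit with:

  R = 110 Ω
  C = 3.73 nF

Step 1 — Angular frequency: ω = 2π·f = 2π·795 = 4995 rad/s.
Step 2 — Component impedances:
  R: Z = R = 110 Ω
  C: Z = 1/(jωC) = -j/(ω·C) = 0 - j5.367e+04 Ω
Step 3 — Series combination: Z_total = R + C = 110 - j5.367e+04 Ω = 5.367e+04∠-89.9° Ω.

Z = 110 - j5.367e+04 Ω = 5.367e+04∠-89.9° Ω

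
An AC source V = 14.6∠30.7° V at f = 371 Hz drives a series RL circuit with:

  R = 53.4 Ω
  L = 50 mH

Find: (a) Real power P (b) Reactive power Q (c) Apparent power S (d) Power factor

Step 1 — Angular frequency: ω = 2π·f = 2π·371 = 2331 rad/s.
Step 2 — Component impedances:
  R: Z = R = 53.4 Ω
  L: Z = jωL = j·2331·0.05 = 0 + j116.6 Ω
Step 3 — Series combination: Z_total = R + L = 53.4 + j116.6 Ω = 128.2∠65.4° Ω.
Step 4 — Source phasor: V = 14.6∠30.7° V = 12.55 + j7.454 V.
Step 5 — Current: I = V / Z = 0.09364 - j0.06481 A = 0.1139∠-34.7° A.
Step 6 — Complex power: S = V·I* = 0.6925 + j1.512 VA.
Step 7 — Real power: P = Re(S) = 0.6925 W.
Step 8 — Reactive power: Q = Im(S) = 1.512 VAR.
Step 9 — Apparent power: |S| = 1.663 VA.
Step 10 — Power factor: PF = P/|S| = 0.4165 (lagging).

(a) P = 0.6925 W  (b) Q = 1.512 VAR  (c) S = 1.663 VA  (d) PF = 0.4165 (lagging)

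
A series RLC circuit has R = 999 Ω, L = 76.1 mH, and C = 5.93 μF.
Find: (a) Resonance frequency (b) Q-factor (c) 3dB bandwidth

Step 1 — Resonance: ω₀ = 1/√(LC) = 1/√(0.0761·5.93e-06) = 1489 rad/s.
Step 2 — f₀ = ω₀/(2π) = 236.9 Hz.
Step 3 — Series Q: Q = ω₀L/R = 1489·0.0761/999 = 0.1134.
Step 4 — Bandwidth: Δω = ω₀/Q = 1.313e+04 rad/s; BW = Δω/(2π) = 2089 Hz.

(a) f₀ = 236.9 Hz  (b) Q = 0.1134  (c) BW = 2089 Hz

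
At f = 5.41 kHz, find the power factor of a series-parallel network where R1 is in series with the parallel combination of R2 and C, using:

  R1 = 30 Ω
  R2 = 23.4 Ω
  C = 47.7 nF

Step 1 — Angular frequency: ω = 2π·f = 2π·5410 = 3.399e+04 rad/s.
Step 2 — Component impedances:
  R1: Z = R = 30 Ω
  R2: Z = R = 23.4 Ω
  C: Z = 1/(jωC) = -j/(ω·C) = 0 - j616.7 Ω
Step 3 — Parallel branch: R2 || C = 1/(1/R2 + 1/C) = 23.37 - j0.8865 Ω.
Step 4 — Series with R1: Z_total = R1 + (R2 || C) = 53.37 - j0.8865 Ω = 53.37∠-1.0° Ω.
Step 5 — Power factor: PF = cos(φ) = Re(Z)/|Z| = 53.366/53.374 = 0.9999.
Step 6 — Type: Im(Z) = -0.8865 ⇒ leading (phase φ = -1.0°).

PF = 0.9999 (leading, φ = -1.0°)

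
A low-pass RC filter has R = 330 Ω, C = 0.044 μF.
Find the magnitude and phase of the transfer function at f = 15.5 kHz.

Step 1 — Angular frequency: ω = 2π·1.55e+04 = 9.739e+04 rad/s.
Step 2 — Transfer function: H(jω) = 1/(1 + jωRC).
Step 3 — Denominator: 1 + jωRC = 1 + j·9.739e+04·330·4.4e-08 = 1 + j1.414.
Step 4 — H = 0.3334 - j0.4714.
Step 5 — Magnitude: |H| = 0.5774 (-4.8 dB); phase: φ = -54.7°.

|H| = 0.5774 (-4.8 dB), φ = -54.7°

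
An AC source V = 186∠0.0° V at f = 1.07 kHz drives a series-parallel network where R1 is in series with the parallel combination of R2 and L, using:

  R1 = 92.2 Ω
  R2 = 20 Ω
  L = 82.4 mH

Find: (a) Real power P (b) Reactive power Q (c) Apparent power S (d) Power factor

Step 1 — Angular frequency: ω = 2π·f = 2π·1070 = 6723 rad/s.
Step 2 — Component impedances:
  R1: Z = R = 92.2 Ω
  R2: Z = R = 20 Ω
  L: Z = jωL = j·6723·0.0824 = 0 + j554 Ω
Step 3 — Parallel branch: R2 || L = 1/(1/R2 + 1/L) = 19.97 + j0.7211 Ω.
Step 4 — Series with R1: Z_total = R1 + (R2 || L) = 112.2 + j0.7211 Ω = 112.2∠0.4° Ω.
Step 5 — Source phasor: V = 186∠0.0° V = 186 V.
Step 6 — Current: I = V / Z = 1.658 - j0.01066 A = 1.658∠-0.4° A.
Step 7 — Complex power: S = V·I* = 308.4 + j1.983 VA.
Step 8 — Real power: P = Re(S) = 308.4 W.
Step 9 — Reactive power: Q = Im(S) = 1.983 VAR.
Step 10 — Apparent power: |S| = 308.4 VA.
Step 11 — Power factor: PF = P/|S| = 1 (lagging).

(a) P = 308.4 W  (b) Q = 1.983 VAR  (c) S = 308.4 VA  (d) PF = 1 (lagging)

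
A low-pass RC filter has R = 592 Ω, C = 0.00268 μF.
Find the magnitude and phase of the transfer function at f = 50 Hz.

Step 1 — Angular frequency: ω = 2π·50 = 314.2 rad/s.
Step 2 — Transfer function: H(jω) = 1/(1 + jωRC).
Step 3 — Denominator: 1 + jωRC = 1 + j·314.2·592·2.68e-09 = 1 + j0.0004984.
Step 4 — H = 1 - j0.0004984.
Step 5 — Magnitude: |H| = 1 (-0.0 dB); phase: φ = -0.0°.

|H| = 1 (-0.0 dB), φ = -0.0°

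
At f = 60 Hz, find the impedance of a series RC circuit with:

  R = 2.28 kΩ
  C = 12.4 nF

Step 1 — Angular frequency: ω = 2π·f = 2π·60 = 377 rad/s.
Step 2 — Component impedances:
  R: Z = R = 2280 Ω
  C: Z = 1/(jωC) = -j/(ω·C) = 0 - j2.139e+05 Ω
Step 3 — Series combination: Z_total = R + C = 2280 - j2.139e+05 Ω = 2.139e+05∠-89.4° Ω.

Z = 2280 - j2.139e+05 Ω = 2.139e+05∠-89.4° Ω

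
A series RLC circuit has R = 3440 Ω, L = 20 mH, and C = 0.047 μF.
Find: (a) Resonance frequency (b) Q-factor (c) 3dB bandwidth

Step 1 — Resonance: ω₀ = 1/√(LC) = 1/√(0.02·4.7e-08) = 3.262e+04 rad/s.
Step 2 — f₀ = ω₀/(2π) = 5191 Hz.
Step 3 — Series Q: Q = ω₀L/R = 3.262e+04·0.02/3440 = 0.1896.
Step 4 — Bandwidth: Δω = ω₀/Q = 1.72e+05 rad/s; BW = Δω/(2π) = 2.737e+04 Hz.

(a) f₀ = 5191 Hz  (b) Q = 0.1896  (c) BW = 2.737e+04 Hz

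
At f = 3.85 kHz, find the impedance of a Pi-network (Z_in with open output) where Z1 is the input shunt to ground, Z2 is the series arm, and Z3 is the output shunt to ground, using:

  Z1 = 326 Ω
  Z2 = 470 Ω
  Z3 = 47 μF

Step 1 — Angular frequency: ω = 2π·f = 2π·3850 = 2.419e+04 rad/s.
Step 2 — Component impedances:
  Z1: Z = R = 326 Ω
  Z2: Z = R = 470 Ω
  Z3: Z = 1/(jωC) = -j/(ω·C) = 0 - j0.8796 Ω
Step 3 — With open output, the series arm Z2 and the output shunt Z3 appear in series to ground: Z2 + Z3 = 470 - j0.8796 Ω.
Step 4 — Parallel with input shunt Z1: Z_in = Z1 || (Z2 + Z3) = 192.5 - j0.1475 Ω = 192.5∠-0.0° Ω.

Z = 192.5 - j0.1475 Ω = 192.5∠-0.0° Ω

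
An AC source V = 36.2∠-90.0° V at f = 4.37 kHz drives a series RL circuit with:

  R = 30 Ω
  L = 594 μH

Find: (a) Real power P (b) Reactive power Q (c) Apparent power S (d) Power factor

Step 1 — Angular frequency: ω = 2π·f = 2π·4370 = 2.746e+04 rad/s.
Step 2 — Component impedances:
  R: Z = R = 30 Ω
  L: Z = jωL = j·2.746e+04·0.000594 = 0 + j16.31 Ω
Step 3 — Series combination: Z_total = R + L = 30 + j16.31 Ω = 34.15∠28.5° Ω.
Step 4 — Source phasor: V = 36.2∠-90.0° V = 0 - j36.2 V.
Step 5 — Current: I = V / Z = -0.5064 - j0.9314 A = 1.06∠-118.5° A.
Step 6 — Complex power: S = V·I* = 33.72 + j18.33 VA.
Step 7 — Real power: P = Re(S) = 33.72 W.
Step 8 — Reactive power: Q = Im(S) = 18.33 VAR.
Step 9 — Apparent power: |S| = 38.38 VA.
Step 10 — Power factor: PF = P/|S| = 0.8786 (lagging).

(a) P = 33.72 W  (b) Q = 18.33 VAR  (c) S = 38.38 VA  (d) PF = 0.8786 (lagging)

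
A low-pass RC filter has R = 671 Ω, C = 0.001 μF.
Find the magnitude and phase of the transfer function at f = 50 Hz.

Step 1 — Angular frequency: ω = 2π·50 = 314.2 rad/s.
Step 2 — Transfer function: H(jω) = 1/(1 + jωRC).
Step 3 — Denominator: 1 + jωRC = 1 + j·314.2·671·1e-09 = 1 + j0.0002108.
Step 4 — H = 1 - j0.0002108.
Step 5 — Magnitude: |H| = 1 (-0.0 dB); phase: φ = -0.0°.

|H| = 1 (-0.0 dB), φ = -0.0°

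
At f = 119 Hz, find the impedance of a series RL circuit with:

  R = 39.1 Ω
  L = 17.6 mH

Step 1 — Angular frequency: ω = 2π·f = 2π·119 = 747.7 rad/s.
Step 2 — Component impedances:
  R: Z = R = 39.1 Ω
  L: Z = jωL = j·747.7·0.0176 = 0 + j13.16 Ω
Step 3 — Series combination: Z_total = R + L = 39.1 + j13.16 Ω = 41.26∠18.6° Ω.

Z = 39.1 + j13.16 Ω = 41.26∠18.6° Ω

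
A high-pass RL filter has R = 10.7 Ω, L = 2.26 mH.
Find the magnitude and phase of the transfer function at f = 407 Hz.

Step 1 — Angular frequency: ω = 2π·407 = 2557 rad/s.
Step 2 — Transfer function: H(jω) = jωL/(R + jωL).
Step 3 — Numerator jωL = j·5.779; denominator R + jωL = 10.7 + j5.779.
Step 4 — H = 0.2259 + j0.4181.
Step 5 — Magnitude: |H| = 0.4752 (-6.5 dB); phase: φ = 61.6°.

|H| = 0.4752 (-6.5 dB), φ = 61.6°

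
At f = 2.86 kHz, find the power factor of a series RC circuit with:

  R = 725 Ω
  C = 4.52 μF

Step 1 — Angular frequency: ω = 2π·f = 2π·2860 = 1.797e+04 rad/s.
Step 2 — Component impedances:
  R: Z = R = 725 Ω
  C: Z = 1/(jωC) = -j/(ω·C) = 0 - j12.31 Ω
Step 3 — Series combination: Z_total = R + C = 725 - j12.31 Ω = 725.1∠-1.0° Ω.
Step 4 — Power factor: PF = cos(φ) = Re(Z)/|Z| = 725/725.1 = 0.9999.
Step 5 — Type: Im(Z) = -12.31 ⇒ leading (phase φ = -1.0°).

PF = 0.9999 (leading, φ = -1.0°)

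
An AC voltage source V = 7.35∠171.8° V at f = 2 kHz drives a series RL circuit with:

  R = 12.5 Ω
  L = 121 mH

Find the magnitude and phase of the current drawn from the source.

Step 1 — Angular frequency: ω = 2π·f = 2π·2000 = 1.257e+04 rad/s.
Step 2 — Component impedances:
  R: Z = R = 12.5 Ω
  L: Z = jωL = j·1.257e+04·0.121 = 0 + j1521 Ω
Step 3 — Series combination: Z_total = R + L = 12.5 + j1521 Ω = 1521∠89.5° Ω.
Step 4 — Source phasor: V = 7.35∠171.8° V = -7.275 + j1.048 V.
Step 5 — Ohm's law: I = V / Z_total = (-7.275 + j1.048) / (12.5 + j1521) = 0.0006501 + j0.00479 A.
Step 6 — Convert to polar: |I| = 0.004834 A, ∠I = 82.3°.

I = 0.004834∠82.3° A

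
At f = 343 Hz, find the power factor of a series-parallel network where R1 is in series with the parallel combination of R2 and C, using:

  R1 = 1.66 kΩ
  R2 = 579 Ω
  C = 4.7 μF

Step 1 — Angular frequency: ω = 2π·f = 2π·343 = 2155 rad/s.
Step 2 — Component impedances:
  R1: Z = R = 1660 Ω
  R2: Z = R = 579 Ω
  C: Z = 1/(jωC) = -j/(ω·C) = 0 - j98.73 Ω
Step 3 — Parallel branch: R2 || C = 1/(1/R2 + 1/C) = 16.36 - j95.94 Ω.
Step 4 — Series with R1: Z_total = R1 + (R2 || C) = 1676 - j95.94 Ω = 1679∠-3.3° Ω.
Step 5 — Power factor: PF = cos(φ) = Re(Z)/|Z| = 1676.4/1679.1 = 0.9984.
Step 6 — Type: Im(Z) = -95.94 ⇒ leading (phase φ = -3.3°).

PF = 0.9984 (leading, φ = -3.3°)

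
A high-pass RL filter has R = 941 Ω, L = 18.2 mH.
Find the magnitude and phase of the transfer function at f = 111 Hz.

Step 1 — Angular frequency: ω = 2π·111 = 697.4 rad/s.
Step 2 — Transfer function: H(jω) = jωL/(R + jωL).
Step 3 — Numerator jωL = j·12.69; denominator R + jωL = 941 + j12.69.
Step 4 — H = 0.0001819 + j0.01349.
Step 5 — Magnitude: |H| = 0.01349 (-37.4 dB); phase: φ = 89.2°.

|H| = 0.01349 (-37.4 dB), φ = 89.2°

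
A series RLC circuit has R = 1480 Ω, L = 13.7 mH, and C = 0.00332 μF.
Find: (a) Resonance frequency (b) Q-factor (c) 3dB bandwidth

Step 1 — Resonance condition Im(Z)=0 gives ω₀ = 1/√(LC).
Step 2 — ω₀ = 1/√(0.0137·3.32e-09) = 1.483e+05 rad/s.
Step 3 — f₀ = ω₀/(2π) = 2.36e+04 Hz.
Step 4 — Series Q: Q = ω₀L/R = 1.483e+05·0.0137/1480 = 1.373.
Step 5 — 3dB bandwidth: Δω = ω₀/Q = 1.08e+05 rad/s; BW = Δω/(2π) = 1.719e+04 Hz.

(a) f₀ = 2.36e+04 Hz  (b) Q = 1.373  (c) BW = 1.719e+04 Hz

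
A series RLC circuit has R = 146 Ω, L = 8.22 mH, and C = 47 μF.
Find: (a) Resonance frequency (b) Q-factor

Step 1 — Resonance condition Im(Z)=0 gives ω₀ = 1/√(LC).
Step 2 — ω₀ = 1/√(0.00822·4.7e-05) = 1609 rad/s.
Step 3 — f₀ = ω₀/(2π) = 256.1 Hz.
Step 4 — Series Q: Q = ω₀L/R = 1609·0.00822/146 = 0.09058.

(a) f₀ = 256.1 Hz  (b) Q = 0.09058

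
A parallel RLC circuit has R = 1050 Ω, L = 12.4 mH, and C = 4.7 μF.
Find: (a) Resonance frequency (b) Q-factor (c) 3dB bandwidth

Step 1 — Resonance: ω₀ = 1/√(LC) = 1/√(0.0124·4.7e-06) = 4142 rad/s.
Step 2 — f₀ = ω₀/(2π) = 659.3 Hz.
Step 3 — Parallel Q: Q = R/(ω₀L) = 1050/(4142·0.0124) = 20.44.
Step 4 — Bandwidth: Δω = ω₀/Q = 202.6 rad/s; BW = Δω/(2π) = 32.25 Hz.

(a) f₀ = 659.3 Hz  (b) Q = 20.44  (c) BW = 32.25 Hz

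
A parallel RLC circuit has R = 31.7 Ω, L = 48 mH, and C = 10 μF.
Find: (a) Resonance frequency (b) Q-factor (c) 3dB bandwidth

Step 1 — Resonance: ω₀ = 1/√(LC) = 1/√(0.048·1e-05) = 1443 rad/s.
Step 2 — f₀ = ω₀/(2π) = 229.7 Hz.
Step 3 — Parallel Q: Q = R/(ω₀L) = 31.7/(1443·0.048) = 0.4576.
Step 4 — Bandwidth: Δω = ω₀/Q = 3155 rad/s; BW = Δω/(2π) = 502.1 Hz.

(a) f₀ = 229.7 Hz  (b) Q = 0.4576  (c) BW = 502.1 Hz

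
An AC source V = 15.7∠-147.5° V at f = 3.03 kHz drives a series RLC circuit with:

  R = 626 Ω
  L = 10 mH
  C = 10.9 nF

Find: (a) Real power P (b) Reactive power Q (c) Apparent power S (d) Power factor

Step 1 — Angular frequency: ω = 2π·f = 2π·3030 = 1.904e+04 rad/s.
Step 2 — Component impedances:
  R: Z = R = 626 Ω
  L: Z = jωL = j·1.904e+04·0.01 = 0 + j190.4 Ω
  C: Z = 1/(jωC) = -j/(ω·C) = 0 - j4819 Ω
Step 3 — Series combination: Z_total = R + L + C = 626 - j4629 Ω = 4671∠-82.3° Ω.
Step 4 — Source phasor: V = 15.7∠-147.5° V = -13.24 - j8.436 V.
Step 5 — Current: I = V / Z = 0.00141 - j0.003051 A = 0.003361∠-65.2° A.
Step 6 — Complex power: S = V·I* = 0.007073 - j0.0523 VA.
Step 7 — Real power: P = Re(S) = 0.007073 W.
Step 8 — Reactive power: Q = Im(S) = -0.0523 VAR.
Step 9 — Apparent power: |S| = 0.05277 VA.
Step 10 — Power factor: PF = P/|S| = 0.134 (leading).

(a) P = 0.007073 W  (b) Q = -0.0523 VAR  (c) S = 0.05277 VA  (d) PF = 0.134 (leading)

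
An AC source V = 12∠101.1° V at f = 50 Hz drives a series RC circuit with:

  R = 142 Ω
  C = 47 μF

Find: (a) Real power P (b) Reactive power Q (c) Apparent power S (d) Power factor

Step 1 — Angular frequency: ω = 2π·f = 2π·50 = 314.2 rad/s.
Step 2 — Component impedances:
  R: Z = R = 142 Ω
  C: Z = 1/(jωC) = -j/(ω·C) = 0 - j67.73 Ω
Step 3 — Series combination: Z_total = R + C = 142 - j67.73 Ω = 157.3∠-25.5° Ω.
Step 4 — Source phasor: V = 12∠101.1° V = -2.31 + j11.78 V.
Step 5 — Current: I = V / Z = -0.04548 + j0.06124 A = 0.07628∠126.6° A.
Step 6 — Complex power: S = V·I* = 0.8262 - j0.394 VA.
Step 7 — Real power: P = Re(S) = 0.8262 W.
Step 8 — Reactive power: Q = Im(S) = -0.394 VAR.
Step 9 — Apparent power: |S| = 0.9153 VA.
Step 10 — Power factor: PF = P/|S| = 0.9026 (leading).

(a) P = 0.8262 W  (b) Q = -0.394 VAR  (c) S = 0.9153 VA  (d) PF = 0.9026 (leading)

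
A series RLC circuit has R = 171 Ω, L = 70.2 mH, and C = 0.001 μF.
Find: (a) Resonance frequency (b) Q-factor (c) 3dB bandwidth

Step 1 — Resonance condition Im(Z)=0 gives ω₀ = 1/√(LC).
Step 2 — ω₀ = 1/√(0.0702·1e-09) = 1.194e+05 rad/s.
Step 3 — f₀ = ω₀/(2π) = 1.9e+04 Hz.
Step 4 — Series Q: Q = ω₀L/R = 1.194e+05·0.0702/171 = 49.
Step 5 — 3dB bandwidth: Δω = ω₀/Q = 2436 rad/s; BW = Δω/(2π) = 387.7 Hz.

(a) f₀ = 1.9e+04 Hz  (b) Q = 49  (c) BW = 387.7 Hz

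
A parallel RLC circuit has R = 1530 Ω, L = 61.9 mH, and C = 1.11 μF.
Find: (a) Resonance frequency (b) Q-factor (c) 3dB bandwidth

Step 1 — Resonance: ω₀ = 1/√(LC) = 1/√(0.0619·1.11e-06) = 3815 rad/s.
Step 2 — f₀ = ω₀/(2π) = 607.2 Hz.
Step 3 — Parallel Q: Q = R/(ω₀L) = 1530/(3815·0.0619) = 6.479.
Step 4 — Bandwidth: Δω = ω₀/Q = 588.8 rad/s; BW = Δω/(2π) = 93.71 Hz.

(a) f₀ = 607.2 Hz  (b) Q = 6.479  (c) BW = 93.71 Hz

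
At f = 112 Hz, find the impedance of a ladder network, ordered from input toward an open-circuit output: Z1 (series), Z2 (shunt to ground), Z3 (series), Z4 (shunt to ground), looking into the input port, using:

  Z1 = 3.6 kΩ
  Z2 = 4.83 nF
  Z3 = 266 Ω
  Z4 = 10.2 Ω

Step 1 — Angular frequency: ω = 2π·f = 2π·112 = 703.7 rad/s.
Step 2 — Component impedances:
  Z1: Z = R = 3600 Ω
  Z2: Z = 1/(jωC) = -j/(ω·C) = 0 - j2.942e+05 Ω
  Z3: Z = R = 266 Ω
  Z4: Z = R = 10.2 Ω
Step 3 — Ladder network (open output): work backward from the far end, alternating series and parallel combinations. Z_in = 3876 - j0.2593 Ω = 3876∠-0.0° Ω.

Z = 3876 - j0.2593 Ω = 3876∠-0.0° Ω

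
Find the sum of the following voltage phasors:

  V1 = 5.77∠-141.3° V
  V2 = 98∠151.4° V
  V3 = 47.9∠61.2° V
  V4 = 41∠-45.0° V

Step 1 — Convert each phasor to rectangular form:
  V1 = 5.77·(cos(-141.3°) + j·sin(-141.3°)) = -4.503 - j3.608 V
  V2 = 98·(cos(151.4°) + j·sin(151.4°)) = -86.04 + j46.91 V
  V3 = 47.9·(cos(61.2°) + j·sin(61.2°)) = 23.08 + j41.98 V
  V4 = 41·(cos(-45.0°) + j·sin(-45.0°)) = 28.99 - j28.99 V
Step 2 — Sum components: V_total = -38.48 + j56.29 V.
Step 3 — Convert to polar: |V_total| = 68.18 V, ∠V_total = 124.4°.

V_total = 68.18∠124.4° V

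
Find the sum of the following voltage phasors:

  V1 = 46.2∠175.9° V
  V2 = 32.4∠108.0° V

Step 1 — Convert each phasor to rectangular form:
  V1 = 46.2·(cos(175.9°) + j·sin(175.9°)) = -46.08 + j3.303 V
  V2 = 32.4·(cos(108.0°) + j·sin(108.0°)) = -10.01 + j30.81 V
Step 2 — Sum components: V_total = -56.09 + j34.12 V.
Step 3 — Convert to polar: |V_total| = 65.65 V, ∠V_total = 148.7°.

V_total = 65.65∠148.7° V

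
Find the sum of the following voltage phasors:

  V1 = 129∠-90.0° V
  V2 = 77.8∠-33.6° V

Step 1 — Convert each phasor to rectangular form:
  V1 = 129·(cos(-90.0°) + j·sin(-90.0°)) = 0 - j129 V
  V2 = 77.8·(cos(-33.6°) + j·sin(-33.6°)) = 64.8 - j43.05 V
Step 2 — Sum components: V_total = 64.8 - j172.1 V.
Step 3 — Convert to polar: |V_total| = 183.9 V, ∠V_total = -69.4°.

V_total = 183.9∠-69.4° V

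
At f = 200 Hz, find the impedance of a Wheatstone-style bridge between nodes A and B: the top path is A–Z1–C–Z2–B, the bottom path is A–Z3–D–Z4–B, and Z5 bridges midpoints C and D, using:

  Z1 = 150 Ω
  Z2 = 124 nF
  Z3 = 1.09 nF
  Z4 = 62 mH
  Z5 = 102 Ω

Step 1 — Angular frequency: ω = 2π·f = 2π·200 = 1257 rad/s.
Step 2 — Component impedances:
  Z1: Z = R = 150 Ω
  Z2: Z = 1/(jωC) = -j/(ω·C) = 0 - j6418 Ω
  Z3: Z = 1/(jωC) = -j/(ω·C) = 0 - j7.301e+05 Ω
  Z4: Z = jωL = j·1257·0.062 = 0 + j77.91 Ω
  Z5: Z = R = 102 Ω
Step 3 — Bridge requires nodal analysis (the Z5 bridge couples midpoints C and D, so the two paths cannot be reduced to a simple series/parallel combination). Setting node B to ground and injecting 1 A at node A, the 3-node admittance system at A, C, D solves to V_A = Z_AB = 254.5 + j77.1 Ω = 265.9∠16.9° Ω.

Z = 254.5 + j77.1 Ω = 265.9∠16.9° Ω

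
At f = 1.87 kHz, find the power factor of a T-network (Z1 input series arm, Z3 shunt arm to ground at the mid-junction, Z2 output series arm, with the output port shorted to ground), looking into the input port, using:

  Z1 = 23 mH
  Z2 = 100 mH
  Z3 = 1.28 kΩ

Step 1 — Angular frequency: ω = 2π·f = 2π·1870 = 1.175e+04 rad/s.
Step 2 — Component impedances:
  Z1: Z = jωL = j·1.175e+04·0.023 = 0 + j270.2 Ω
  Z2: Z = jωL = j·1.175e+04·0.1 = 0 + j1175 Ω
  Z3: Z = R = 1280 Ω
Step 3 — With the output port shorted to ground, the output series arm Z2 runs from the junction to ground; the shunt arm Z3 also runs from the junction to ground. They appear in parallel: Z3 || Z2 = 585.3 + j637.7 Ω.
Step 4 — Series with input arm Z1: Z_in = Z1 + (Z3 || Z2) = 585.3 + j907.9 Ω = 1080∠57.2° Ω.
Step 5 — Power factor: PF = cos(φ) = Re(Z)/|Z| = 585.3/1080 = 0.5419.
Step 6 — Type: Im(Z) = 907.9 ⇒ lagging (phase φ = 57.2°).

PF = 0.5419 (lagging, φ = 57.2°)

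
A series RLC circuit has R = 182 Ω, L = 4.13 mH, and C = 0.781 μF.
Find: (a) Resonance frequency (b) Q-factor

Step 1 — Resonance condition Im(Z)=0 gives ω₀ = 1/√(LC).
Step 2 — ω₀ = 1/√(0.00413·7.81e-07) = 1.761e+04 rad/s.
Step 3 — f₀ = ω₀/(2π) = 2802 Hz.
Step 4 — Series Q: Q = ω₀L/R = 1.761e+04·0.00413/182 = 0.3996.

(a) f₀ = 2802 Hz  (b) Q = 0.3996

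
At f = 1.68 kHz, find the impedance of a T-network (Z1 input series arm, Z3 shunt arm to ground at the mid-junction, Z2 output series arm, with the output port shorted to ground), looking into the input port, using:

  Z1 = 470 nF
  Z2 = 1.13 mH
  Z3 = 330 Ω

Step 1 — Angular frequency: ω = 2π·f = 2π·1680 = 1.056e+04 rad/s.
Step 2 — Component impedances:
  Z1: Z = 1/(jωC) = -j/(ω·C) = 0 - j201.6 Ω
  Z2: Z = jωL = j·1.056e+04·0.00113 = 0 + j11.93 Ω
  Z3: Z = R = 330 Ω
Step 3 — With the output port shorted to ground, the output series arm Z2 runs from the junction to ground; the shunt arm Z3 also runs from the junction to ground. They appear in parallel: Z3 || Z2 = 0.4306 + j11.91 Ω.
Step 4 — Series with input arm Z1: Z_in = Z1 + (Z3 || Z2) = 0.4306 - j189.7 Ω = 189.7∠-89.9° Ω.

Z = 0.4306 - j189.7 Ω = 189.7∠-89.9° Ω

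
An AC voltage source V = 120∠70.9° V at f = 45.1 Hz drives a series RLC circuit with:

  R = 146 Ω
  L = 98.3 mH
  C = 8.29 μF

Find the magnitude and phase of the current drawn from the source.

Step 1 — Angular frequency: ω = 2π·f = 2π·45.1 = 283.4 rad/s.
Step 2 — Component impedances:
  R: Z = R = 146 Ω
  L: Z = jωL = j·283.4·0.0983 = 0 + j27.86 Ω
  C: Z = 1/(jωC) = -j/(ω·C) = 0 - j425.7 Ω
Step 3 — Series combination: Z_total = R + L + C = 146 - j397.8 Ω = 423.8∠-69.8° Ω.
Step 4 — Source phasor: V = 120∠70.9° V = 39.27 + j113.4 V.
Step 5 — Ohm's law: I = V / Z_total = (39.27 + j113.4) / (146 - j397.8) = -0.2193 + j0.1792 A.
Step 6 — Convert to polar: |I| = 0.2832 A, ∠I = 140.7°.

I = 0.2832∠140.7° A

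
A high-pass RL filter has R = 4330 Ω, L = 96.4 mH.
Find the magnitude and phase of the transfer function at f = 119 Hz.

Step 1 — Angular frequency: ω = 2π·119 = 747.7 rad/s.
Step 2 — Transfer function: H(jω) = jωL/(R + jωL).
Step 3 — Numerator jωL = j·72.08; denominator R + jωL = 4330 + j72.08.
Step 4 — H = 0.000277 + j0.01664.
Step 5 — Magnitude: |H| = 0.01664 (-35.6 dB); phase: φ = 89.0°.

|H| = 0.01664 (-35.6 dB), φ = 89.0°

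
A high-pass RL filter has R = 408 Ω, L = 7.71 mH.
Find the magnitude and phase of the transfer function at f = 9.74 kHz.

Step 1 — Angular frequency: ω = 2π·9740 = 6.12e+04 rad/s.
Step 2 — Transfer function: H(jω) = jωL/(R + jωL).
Step 3 — Numerator jωL = j·471.8; denominator R + jωL = 408 + j471.8.
Step 4 — H = 0.5722 + j0.4948.
Step 5 — Magnitude: |H| = 0.7564 (-2.4 dB); phase: φ = 40.9°.

|H| = 0.7564 (-2.4 dB), φ = 40.9°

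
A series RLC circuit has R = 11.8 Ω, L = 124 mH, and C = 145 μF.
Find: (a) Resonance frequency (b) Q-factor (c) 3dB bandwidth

Step 1 — Resonance condition Im(Z)=0 gives ω₀ = 1/√(LC).
Step 2 — ω₀ = 1/√(0.124·0.000145) = 235.8 rad/s.
Step 3 — f₀ = ω₀/(2π) = 37.53 Hz.
Step 4 — Series Q: Q = ω₀L/R = 235.8·0.124/11.8 = 2.478.
Step 5 — 3dB bandwidth: Δω = ω₀/Q = 95.16 rad/s; BW = Δω/(2π) = 15.15 Hz.

(a) f₀ = 37.53 Hz  (b) Q = 2.478  (c) BW = 15.15 Hz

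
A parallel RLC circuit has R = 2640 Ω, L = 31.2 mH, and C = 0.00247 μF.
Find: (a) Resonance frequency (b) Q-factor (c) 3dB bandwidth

Step 1 — Resonance: ω₀ = 1/√(LC) = 1/√(0.0312·2.47e-09) = 1.139e+05 rad/s.
Step 2 — f₀ = ω₀/(2π) = 1.813e+04 Hz.
Step 3 — Parallel Q: Q = R/(ω₀L) = 2640/(1.139e+05·0.0312) = 0.7428.
Step 4 — Bandwidth: Δω = ω₀/Q = 1.534e+05 rad/s; BW = Δω/(2π) = 2.441e+04 Hz.

(a) f₀ = 1.813e+04 Hz  (b) Q = 0.7428  (c) BW = 2.441e+04 Hz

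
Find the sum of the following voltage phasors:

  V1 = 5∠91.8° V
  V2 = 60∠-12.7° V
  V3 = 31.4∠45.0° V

Step 1 — Convert each phasor to rectangular form:
  V1 = 5·(cos(91.8°) + j·sin(91.8°)) = -0.1571 + j4.998 V
  V2 = 60·(cos(-12.7°) + j·sin(-12.7°)) = 58.53 - j13.19 V
  V3 = 31.4·(cos(45.0°) + j·sin(45.0°)) = 22.2 + j22.2 V
Step 2 — Sum components: V_total = 80.58 + j14.01 V.
Step 3 — Convert to polar: |V_total| = 81.79 V, ∠V_total = 9.9°.

V_total = 81.79∠9.9° V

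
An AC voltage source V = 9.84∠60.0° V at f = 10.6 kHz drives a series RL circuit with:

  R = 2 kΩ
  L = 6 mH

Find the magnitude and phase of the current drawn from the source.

Step 1 — Angular frequency: ω = 2π·f = 2π·1.06e+04 = 6.66e+04 rad/s.
Step 2 — Component impedances:
  R: Z = R = 2000 Ω
  L: Z = jωL = j·6.66e+04·0.006 = 0 + j399.6 Ω
Step 3 — Series combination: Z_total = R + L = 2000 + j399.6 Ω = 2040∠11.3° Ω.
Step 4 — Source phasor: V = 9.84∠60.0° V = 4.92 + j8.522 V.
Step 5 — Ohm's law: I = V / Z_total = (4.92 + j8.522) / (2000 + j399.6) = 0.003184 + j0.003625 A.
Step 6 — Convert to polar: |I| = 0.004825 A, ∠I = 48.7°.

I = 0.004825∠48.7° A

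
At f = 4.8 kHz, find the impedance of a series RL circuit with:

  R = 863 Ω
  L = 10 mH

Step 1 — Angular frequency: ω = 2π·f = 2π·4800 = 3.016e+04 rad/s.
Step 2 — Component impedances:
  R: Z = R = 863 Ω
  L: Z = jωL = j·3.016e+04·0.01 = 0 + j301.6 Ω
Step 3 — Series combination: Z_total = R + L = 863 + j301.6 Ω = 914.2∠19.3° Ω.

Z = 863 + j301.6 Ω = 914.2∠19.3° Ω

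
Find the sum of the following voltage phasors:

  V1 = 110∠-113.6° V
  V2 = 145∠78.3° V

Step 1 — Convert each phasor to rectangular form:
  V1 = 110·(cos(-113.6°) + j·sin(-113.6°)) = -44.04 - j100.8 V
  V2 = 145·(cos(78.3°) + j·sin(78.3°)) = 29.4 + j142 V
Step 2 — Sum components: V_total = -14.63 + j41.19 V.
Step 3 — Convert to polar: |V_total| = 43.71 V, ∠V_total = 109.6°.

V_total = 43.71∠109.6° V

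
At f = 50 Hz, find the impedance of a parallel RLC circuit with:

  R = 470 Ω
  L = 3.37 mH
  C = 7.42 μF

Step 1 — Angular frequency: ω = 2π·f = 2π·50 = 314.2 rad/s.
Step 2 — Component impedances:
  R: Z = R = 470 Ω
  L: Z = jωL = j·314.2·0.00337 = 0 + j1.059 Ω
  C: Z = 1/(jωC) = -j/(ω·C) = 0 - j429 Ω
Step 3 — Parallel combination: 1/Z_total = 1/R + 1/L + 1/C; Z_total = 0.002397 + j1.061 Ω = 1.061∠89.9° Ω.

Z = 0.002397 + j1.061 Ω = 1.061∠89.9° Ω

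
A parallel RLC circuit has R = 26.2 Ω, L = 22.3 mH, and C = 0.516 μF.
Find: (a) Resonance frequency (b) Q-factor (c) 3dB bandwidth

Step 1 — Resonance: ω₀ = 1/√(LC) = 1/√(0.0223·5.16e-07) = 9322 rad/s.
Step 2 — f₀ = ω₀/(2π) = 1484 Hz.
Step 3 — Parallel Q: Q = R/(ω₀L) = 26.2/(9322·0.0223) = 0.126.
Step 4 — Bandwidth: Δω = ω₀/Q = 7.397e+04 rad/s; BW = Δω/(2π) = 1.177e+04 Hz.

(a) f₀ = 1484 Hz  (b) Q = 0.126  (c) BW = 1.177e+04 Hz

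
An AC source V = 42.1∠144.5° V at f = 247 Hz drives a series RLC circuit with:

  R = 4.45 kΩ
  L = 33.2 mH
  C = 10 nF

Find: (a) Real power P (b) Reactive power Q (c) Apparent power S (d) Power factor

Step 1 — Angular frequency: ω = 2π·f = 2π·247 = 1552 rad/s.
Step 2 — Component impedances:
  R: Z = R = 4450 Ω
  L: Z = jωL = j·1552·0.0332 = 0 + j51.52 Ω
  C: Z = 1/(jωC) = -j/(ω·C) = 0 - j6.444e+04 Ω
Step 3 — Series combination: Z_total = R + L + C = 4450 - j6.438e+04 Ω = 6.454e+04∠-86.0° Ω.
Step 4 — Source phasor: V = 42.1∠144.5° V = -34.27 + j24.45 V.
Step 5 — Current: I = V / Z = -0.0004145 - j0.0005037 A = 0.0006523∠-129.5° A.
Step 6 — Complex power: S = V·I* = 0.001894 - j0.0274 VA.
Step 7 — Real power: P = Re(S) = 0.001894 W.
Step 8 — Reactive power: Q = Im(S) = -0.0274 VAR.
Step 9 — Apparent power: |S| = 0.02746 VA.
Step 10 — Power factor: PF = P/|S| = 0.06895 (leading).

(a) P = 0.001894 W  (b) Q = -0.0274 VAR  (c) S = 0.02746 VA  (d) PF = 0.06895 (leading)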